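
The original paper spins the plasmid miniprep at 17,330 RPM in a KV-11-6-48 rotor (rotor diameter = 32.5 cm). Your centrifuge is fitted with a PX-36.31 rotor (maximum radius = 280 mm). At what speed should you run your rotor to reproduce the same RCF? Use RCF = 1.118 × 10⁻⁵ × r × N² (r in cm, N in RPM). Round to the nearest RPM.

Original rotor: r = 32.5 / 2 = 16.25 cm
RCF = 1.118 × 10⁻⁵ × r × N²
RCF_original = 1.118 × 10⁻⁵ × 16.25 × (17330)² = 1.118 × 10⁻⁵ × 16.25 × 300,328,900 ≈ 54,562.3 × g
Your rotor: r = 280 mm = 28.0 cm
54,562.3 = 1.118 × 10⁻⁵ × 28 × N²
N² = 54,562.3 / (31.304 × 10⁻⁵) = 174,298,173
N ≈ √174,298,173 ≈ 13,202.2

≈ 13202 RPM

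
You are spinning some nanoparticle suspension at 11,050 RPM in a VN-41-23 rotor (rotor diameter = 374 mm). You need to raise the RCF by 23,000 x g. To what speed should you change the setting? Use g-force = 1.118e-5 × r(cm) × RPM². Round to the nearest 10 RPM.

r = 374 mm / 2 = 187 mm = 18.7 cm
Current RCF = 1.118 × 10⁻⁵ × 18.7 × (11050)² = 1.118 × 10⁻⁵ × 18.7 × 122,102,500 ≈ 25,527.5 × g
Target RCF = 25,527.5 + 23,000 = 48,527.5 × g
N² = 48,527.5 / (20.9066 × 10⁻⁵) = 232,115,696
N ≈ √232,115,696 ≈ 15,235.3

≈ 15240 RPM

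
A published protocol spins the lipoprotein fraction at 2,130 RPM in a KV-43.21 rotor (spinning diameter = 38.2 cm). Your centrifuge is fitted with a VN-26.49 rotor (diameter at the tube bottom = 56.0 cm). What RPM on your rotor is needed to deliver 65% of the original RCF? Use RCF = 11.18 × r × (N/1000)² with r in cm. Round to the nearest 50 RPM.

Original rotor: r = 38.2 / 2 = 19.1 cm
RCF = 11.18 × r × (N/1000)²
RCF_original = 11.18 × 19.1 × (2.13)² = 11.18 × 19.1 × 4.5369 ≈ 968.8 × g
Target RCF = 0.65 × 968.8 ≈ 629.7 × g
Your rotor: r = 56.0 / 2 = 28 cm
629.7 = 11.18 × 28 × (N/1000)²
(N/1000)² = 629.7 / 313.04 = 2.011564
N = 1000 × √2.011564 ≈ 1,418.3

1400 RPM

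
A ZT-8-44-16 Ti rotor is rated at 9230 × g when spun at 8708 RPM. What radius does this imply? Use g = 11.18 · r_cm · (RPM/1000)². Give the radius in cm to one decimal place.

RCF = 11.18 × r × (N/1000)²
9230 = 11.18 × r × (8.708)²
r = 9230 / (11.18 × 75.829264) = 9230 / 847.7712 ≈ 10.887 cm

r ≈ 10.9 cm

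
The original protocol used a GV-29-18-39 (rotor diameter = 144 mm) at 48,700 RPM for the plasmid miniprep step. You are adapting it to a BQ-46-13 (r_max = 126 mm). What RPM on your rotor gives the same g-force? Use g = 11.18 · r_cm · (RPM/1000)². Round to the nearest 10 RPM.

Original rotor: r = 144 mm / 2 = 72 mm = 7.2 cm
RCF = 11.18 × r × (N/1000)²
RCF_original = 11.18 × 7.2 × (48.7)² = 11.18 × 7.2 × 2,371.69 ≈ 190,911.6 × g
Your rotor: r = 126 mm = 12.6 cm
190,911.6 = 11.18 × 12.6 × (N/1000)²
(N/1000)² = 190,911.6 / 140.868 = 1355.252
N = 1000 × √1355.252 ≈ 36,813.7

≈ 36810 RPM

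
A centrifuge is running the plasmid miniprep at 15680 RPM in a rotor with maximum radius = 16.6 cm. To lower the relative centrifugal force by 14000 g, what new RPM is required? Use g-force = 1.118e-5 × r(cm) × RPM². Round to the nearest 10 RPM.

Current RCF = 1.118 × 10⁻⁵ × 16.6 × (15680)² = 1.118 × 10⁻⁵ × 16.6 × 245,862,400 ≈ 45,629.1 × g
Target RCF = 45,629.1 − 14,000 = 31,629.1 × g
N² = 31,629.1 / (18.5588 × 10⁻⁵) = 170,426,428
N ≈ √170,426,428 ≈ 13,054.7

13050 RPM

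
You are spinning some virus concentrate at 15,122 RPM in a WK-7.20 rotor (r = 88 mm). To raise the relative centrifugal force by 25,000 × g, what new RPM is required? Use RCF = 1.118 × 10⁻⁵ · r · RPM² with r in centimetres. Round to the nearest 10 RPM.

r = 88 mm = 8.8 cm
Current RCF = 1.118 × 10⁻⁵ × 8.8 × (15122)² = 1.118 × 10⁻⁵ × 8.8 × 228,674,884 ≈ 22,497.9 × g
Target RCF = 22,497.9 + 25,000 = 47,497.9 × g
N² = 47,497.9 / (9.8384 × 10⁻⁵) = 482,780,737
N ≈ √482,780,737 ≈ 21,972.3

21970 RPM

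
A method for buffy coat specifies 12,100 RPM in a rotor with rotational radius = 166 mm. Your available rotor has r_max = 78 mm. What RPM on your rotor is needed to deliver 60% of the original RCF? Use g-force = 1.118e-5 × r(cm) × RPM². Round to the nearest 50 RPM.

Original rotor: r = 166 mm = 16.6 cm
RCF = 1.118 × 10⁻⁵ × r × N²
RCF_original = 1.118 × 10⁻⁵ × 16.6 × (12100)² = 1.118 × 10⁻⁵ × 16.6 × 146,410,000 ≈ 27,171.9 × g
Target RCF = 0.6 × 27,171.9 ≈ 16,303.1 × g
Your rotor: r = 78 mm = 7.8 cm
16,303.1 = 1.118 × 10⁻⁵ × 7.8 × N²
N² = 16,303.1 / (8.7204 × 10⁻⁵) = 186,953,580
N ≈ √186,953,580 ≈ 13,673.1

13650 RPM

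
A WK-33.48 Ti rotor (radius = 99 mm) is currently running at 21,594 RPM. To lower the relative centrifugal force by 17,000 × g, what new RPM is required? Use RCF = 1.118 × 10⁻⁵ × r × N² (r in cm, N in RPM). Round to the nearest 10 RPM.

r = 99 mm = 9.9 cm
Current RCF = 1.118 × 10⁻⁵ × 9.9 × (21594)² = 1.118 × 10⁻⁵ × 9.9 × 466,300,836 ≈ 51,611.1 × g
Target RCF = 51,611.1 − 17,000 = 34,611.1 × g
N² = 34,611.1 / (11.0682 × 10⁻⁵) = 312,707,577
N ≈ √312,707,577 ≈ 17,683.5

17680 RPM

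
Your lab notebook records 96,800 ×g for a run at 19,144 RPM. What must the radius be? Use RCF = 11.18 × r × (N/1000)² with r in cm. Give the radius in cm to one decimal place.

96800 = 11.18 × r × (19.144)²
r = 96800 / (11.18 × 366.492736) = 96800 / 4097.389 ≈ 23.625 cm

≈ 23.6 cm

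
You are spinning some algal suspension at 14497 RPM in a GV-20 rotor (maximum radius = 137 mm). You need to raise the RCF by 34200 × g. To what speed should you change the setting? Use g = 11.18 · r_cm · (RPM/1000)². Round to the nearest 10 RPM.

≈ 20820 RPM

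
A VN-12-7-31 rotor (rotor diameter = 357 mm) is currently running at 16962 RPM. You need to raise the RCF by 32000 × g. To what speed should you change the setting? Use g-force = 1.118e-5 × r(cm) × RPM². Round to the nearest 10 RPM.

N₂ ≈ 21170 RPM

r = 357 mm / 2 = 178.5 mm = 17.85 cm
Current RCF = 1.118 × 10⁻⁵ × 17.85 × (16962)² = 1.118 × 10⁻⁵ × 17.85 × 287,709,444 ≈ 57,416.2 × g
Target RCF = 57,416.2 + 32,000 = 89,416.2 × g
N² = 89,416.2 / (19.9563 × 10⁻⁵) = 448,060,011
N ≈ √448,060,011 ≈ 21,167.4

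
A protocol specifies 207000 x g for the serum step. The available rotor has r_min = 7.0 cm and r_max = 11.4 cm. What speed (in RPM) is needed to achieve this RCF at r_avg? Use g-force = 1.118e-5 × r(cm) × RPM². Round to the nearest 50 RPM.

r_avg = (7.0 + 11.4) / 2 = 9.2 cm
207,000 = 1.118 × 10⁻⁵ × 9.2 × N²
N² = 207,000 / (10.2856 × 10⁻⁵) = 2,012,522,361
N ≈ √2,012,522,361 ≈ 44,861.1

44850 RPM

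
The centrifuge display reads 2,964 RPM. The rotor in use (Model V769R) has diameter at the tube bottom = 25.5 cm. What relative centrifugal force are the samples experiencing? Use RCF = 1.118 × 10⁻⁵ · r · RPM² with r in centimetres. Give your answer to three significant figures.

r = 25.5 / 2 = 12.75 cm
RCF = 1.118 × 10⁻⁵ × 12.75 × (2964)² = 1.118 × 10⁻⁵ × 12.75 × 8,785,296 ≈ 1,252.3 × g

RCF ≈ 1250 x g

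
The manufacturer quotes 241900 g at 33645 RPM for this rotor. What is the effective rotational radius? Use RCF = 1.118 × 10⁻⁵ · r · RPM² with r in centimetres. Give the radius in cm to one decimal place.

≈ 19.1 cm

RCF = 1.118 × 10⁻⁵ × r × N²
241900 = 1.118 × 10⁻⁵ × r × (33645)²
r = 241900 / (1.118 × 10⁻⁵ × 1,131,986,025) = 241900 / 12655.6 ≈ 19.114 cm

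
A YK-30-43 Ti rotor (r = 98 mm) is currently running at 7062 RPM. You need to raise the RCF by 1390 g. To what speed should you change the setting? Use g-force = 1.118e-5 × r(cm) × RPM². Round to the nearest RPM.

r = 98 mm = 9.8 cm
Current RCF = 1.118 × 10⁻⁵ × 9.8 × (7062)² = 1.118 × 10⁻⁵ × 9.8 × 49,871,844 ≈ 5,464.2 × g
Target RCF = 5,464.2 + 1,390 = 6,854.2 × g
N² = 6,854.2 / (10.9564 × 10⁻⁵) = 62,558,870
N ≈ √62,558,870 ≈ 7,909.4

7909 RPM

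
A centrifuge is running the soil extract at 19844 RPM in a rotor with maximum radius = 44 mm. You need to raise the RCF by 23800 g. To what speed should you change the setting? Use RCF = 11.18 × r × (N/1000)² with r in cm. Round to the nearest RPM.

r = 44 mm = 4.4 cm
Current RCF = 11.18 × 4.4 × (19.844)² = 11.18 × 4.4 × 393.784336 ≈ 19,371 × g
Target RCF = 19,371 + 23,800 = 43,171 × g
(N/1000)² = 43,171 / 49.192 = 877.602
N = 1000 × √877.602 ≈ 29,624.3

N₂ ≈ 29624 RPM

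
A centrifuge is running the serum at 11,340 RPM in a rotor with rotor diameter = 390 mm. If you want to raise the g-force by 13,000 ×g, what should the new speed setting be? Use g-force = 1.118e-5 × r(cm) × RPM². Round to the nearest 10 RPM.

13720 RPM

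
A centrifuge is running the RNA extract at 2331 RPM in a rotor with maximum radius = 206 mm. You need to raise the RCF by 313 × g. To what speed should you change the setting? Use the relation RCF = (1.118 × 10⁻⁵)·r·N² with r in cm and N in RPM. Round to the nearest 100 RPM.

r = 206 mm = 20.6 cm
Current RCF = 1.118 × 10⁻⁵ × 20.6 × (2331)² = 1.118 × 10⁻⁵ × 20.6 × 5,433,561 ≈ 1,251.4 × g
Target RCF = 1,251.4 + 313 = 1,564.4 × g
N² = 1,564.4 / (23.0308 × 10⁻⁵) = 6,792,643
N ≈ √6,792,643 ≈ 2,606.3

2600 RPM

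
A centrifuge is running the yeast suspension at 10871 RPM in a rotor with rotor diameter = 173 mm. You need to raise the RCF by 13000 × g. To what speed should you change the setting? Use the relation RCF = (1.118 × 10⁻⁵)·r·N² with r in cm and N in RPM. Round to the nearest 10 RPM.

15890 RPM

r = 173 mm / 2 = 86.5 mm = 8.65 cm
Current RCF = 1.118 × 10⁻⁵ × 8.65 × (10871)² = 1.118 × 10⁻⁵ × 8.65 × 118,178,641 ≈ 11,428.7 × g
Target RCF = 11,428.7 + 13,000 = 24,428.7 × g
N² = 24,428.7 / (9.6707 × 10⁻⁵) = 252,605,292
N ≈ √252,605,292 ≈ 15,893.6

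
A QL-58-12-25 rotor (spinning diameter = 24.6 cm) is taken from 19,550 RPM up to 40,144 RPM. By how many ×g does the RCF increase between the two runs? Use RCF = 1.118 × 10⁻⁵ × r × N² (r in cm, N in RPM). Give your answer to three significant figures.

r = 24.6 / 2 = 12.3 cm
RCF₁ = 1.118 × 10⁻⁵ × 12.3 × (19550)² = 1.118 × 10⁻⁵ × 12.3 × 382,202,500 ≈ 52,558.2 × g
RCF₂ = 1.118 × 10⁻⁵ × 12.3 × (40144)² = 1.118 × 10⁻⁵ × 12.3 × 1,611,540,736 ≈ 221,609.4 × g
Increase = 221,609.4 − 52,558.2 = 169,051.2

≈ 169000 ×g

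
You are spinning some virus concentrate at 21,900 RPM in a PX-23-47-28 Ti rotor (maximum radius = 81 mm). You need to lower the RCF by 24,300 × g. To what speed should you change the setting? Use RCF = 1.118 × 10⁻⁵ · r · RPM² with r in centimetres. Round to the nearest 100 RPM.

N₂ ≈ 14500 RPM

r = 81 mm = 8.1 cm
Current RCF = 1.118 × 10⁻⁵ × 8.1 × (21900)² = 1.118 × 10⁻⁵ × 8.1 × 479,610,000 ≈ 43,432.5 × g
Target RCF = 43,432.5 − 24,300 = 19,132.5 × g
N² = 19,132.5 / (9.0558 × 10⁻⁵) = 211,273,438
N ≈ √211,273,438 ≈ 14,535.2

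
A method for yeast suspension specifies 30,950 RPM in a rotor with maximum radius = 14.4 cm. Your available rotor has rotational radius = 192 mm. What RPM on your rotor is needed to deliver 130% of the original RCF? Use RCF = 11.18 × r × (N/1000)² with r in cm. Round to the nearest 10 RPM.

30560 RPM

RCF = 11.18 × r × (N/1000)²
RCF_original = 11.18 × 14.4 × (30.95)² = 11.18 × 14.4 × 957.9025 ≈ 154,214.6 × g
Target RCF = 1.3 × 154,214.6 ≈ 200,479 × g
Your rotor: r = 192 mm = 19.2 cm
200,479 = 11.18 × 19.2 × (N/1000)²
(N/1000)² = 200,479 / 214.656 = 933.9548
N = 1000 × √933.9548 ≈ 30,560.7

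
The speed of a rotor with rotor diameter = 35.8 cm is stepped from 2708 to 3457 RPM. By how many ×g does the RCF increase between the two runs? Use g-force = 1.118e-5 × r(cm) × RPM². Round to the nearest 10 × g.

≈ 920 ×g

r = 35.8 / 2 = 17.9 cm
RCF₁ = 1.118 × 10⁻⁵ × 17.9 × (2708)² = 1.118 × 10⁻⁵ × 17.9 × 7,333,264 ≈ 1,467.5 × g
RCF₂ = 1.118 × 10⁻⁵ × 17.9 × (3457)² = 1.118 × 10⁻⁵ × 17.9 × 11,950,849 ≈ 2,391.6 × g
Increase = 2,391.6 − 1,467.5 = 924.1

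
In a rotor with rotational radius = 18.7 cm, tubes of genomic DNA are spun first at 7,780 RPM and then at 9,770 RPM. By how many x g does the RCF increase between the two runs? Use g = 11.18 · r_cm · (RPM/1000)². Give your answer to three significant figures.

≈ 7300 x g

RCF₁ = 11.18 × 18.7 × (7.78)² = 11.18 × 18.7 × 60.5284 ≈ 12,654.4 × g
RCF₂ = 11.18 × 18.7 × (9.77)² = 11.18 × 18.7 × 95.4529 ≈ 19,956 × g
Increase = 19,956 − 12,654.4 = 7,301.6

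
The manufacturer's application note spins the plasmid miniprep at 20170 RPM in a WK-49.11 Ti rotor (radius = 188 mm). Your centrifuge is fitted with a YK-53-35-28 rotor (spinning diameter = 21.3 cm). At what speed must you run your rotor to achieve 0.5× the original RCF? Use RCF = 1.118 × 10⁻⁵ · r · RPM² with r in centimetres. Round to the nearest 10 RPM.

≈ 18950 RPM

Original rotor: r = 188 mm = 18.8 cm
RCF_original = 1.118 × 10⁻⁵ × 18.8 × (20170)² = 1.118 × 10⁻⁵ × 18.8 × 406,828,900 ≈ 85,508.9 × g
Target RCF = 0.5 × 85,508.9 ≈ 42,754.4 × g
Your rotor: r = 21.3 / 2 = 10.65 cm
42,754.4 = 1.118 × 10⁻⁵ × 10.65 × N²
N² = 42,754.4 / (11.9067 × 10⁻⁵) = 359,078,502
N ≈ √359,078,502 ≈ 18,949.4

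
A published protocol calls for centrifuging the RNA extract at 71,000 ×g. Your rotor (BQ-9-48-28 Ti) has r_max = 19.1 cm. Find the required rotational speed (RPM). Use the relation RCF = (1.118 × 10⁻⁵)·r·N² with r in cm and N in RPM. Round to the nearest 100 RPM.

71,000 = 1.118 × 10⁻⁵ × 19.1 × N²
N² = 71,000 / (21.3538 × 10⁻⁵) = 332,493,514
N ≈ √332,493,514 ≈ 18,234.4

N ≈ 18200 RPM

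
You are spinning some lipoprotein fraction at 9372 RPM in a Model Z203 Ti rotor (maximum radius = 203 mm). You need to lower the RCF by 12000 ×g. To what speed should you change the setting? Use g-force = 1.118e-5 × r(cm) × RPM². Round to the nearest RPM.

r = 203 mm = 20.3 cm
Current RCF = 1.118 × 10⁻⁵ × 20.3 × (9372)² = 1.118 × 10⁻⁵ × 20.3 × 87,834,384 ≈ 19,934.4 × g
Target RCF = 19,934.4 − 12,000 = 7,934.4 × g
N² = 7,934.4 / (22.6954 × 10⁻⁵) = 34,960,388
N ≈ √34,960,388 ≈ 5,912.7

N₂ ≈ 5913 RPM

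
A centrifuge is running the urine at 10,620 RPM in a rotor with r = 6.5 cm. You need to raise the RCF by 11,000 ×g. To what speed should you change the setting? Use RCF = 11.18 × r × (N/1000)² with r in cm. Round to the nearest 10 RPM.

16250 RPM

Current RCF = 11.18 × 6.5 × (10.62)² = 11.18 × 6.5 × 112.7844 ≈ 8,196 × g
Target RCF = 8,196 + 11,000 = 19,196 × g
(N/1000)² = 19,196 / 72.67 = 264.153
N = 1000 × √264.153 ≈ 16,252.8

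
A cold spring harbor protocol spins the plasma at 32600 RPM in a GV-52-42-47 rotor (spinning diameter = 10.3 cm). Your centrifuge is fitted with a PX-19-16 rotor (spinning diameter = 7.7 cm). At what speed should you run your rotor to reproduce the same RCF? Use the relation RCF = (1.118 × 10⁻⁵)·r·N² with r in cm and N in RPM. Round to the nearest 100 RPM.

≈ 37700 RPM

Original rotor: r = 10.3 / 2 = 5.15 cm
RCF_original = 1.118 × 10⁻⁵ × 5.15 × (32600)² = 1.118 × 10⁻⁵ × 5.15 × 1,062,760,000 ≈ 61,190.5 × g
Your rotor: r = 7.7 / 2 = 3.85 cm
61,190.5 = 1.118 × 10⁻⁵ × 3.85 × N²
N² = 61,190.5 / (4.3043 × 10⁻⁵) = 1,421,613,270
N ≈ √1,421,613,270 ≈ 37,704.3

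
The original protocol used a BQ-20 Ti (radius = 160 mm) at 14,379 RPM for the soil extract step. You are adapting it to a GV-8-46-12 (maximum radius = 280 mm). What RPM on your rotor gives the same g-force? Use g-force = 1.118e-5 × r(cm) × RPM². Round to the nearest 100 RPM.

≈ 10900 RPM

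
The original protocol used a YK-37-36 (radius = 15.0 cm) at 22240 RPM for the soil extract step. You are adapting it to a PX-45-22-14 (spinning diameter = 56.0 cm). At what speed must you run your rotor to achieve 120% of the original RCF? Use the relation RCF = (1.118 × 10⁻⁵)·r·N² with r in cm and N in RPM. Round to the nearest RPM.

RCF = 1.118 × 10⁻⁵ × r × N²
RCF_original = 1.118 × 10⁻⁵ × 15 × (22240)² = 1.118 × 10⁻⁵ × 15 × 494,617,600 ≈ 82,947.4 × g
Target RCF = 1.2 × 82,947.4 ≈ 99,536.9 × g
Your rotor: r = 56.0 / 2 = 28 cm
99,536.9 = 1.118 × 10⁻⁵ × 28 × N²
N² = 99,536.9 / (31.304 × 10⁻⁵) = 317,968,630
N ≈ √317,968,630 ≈ 17,831.7

≈ 17832 RPM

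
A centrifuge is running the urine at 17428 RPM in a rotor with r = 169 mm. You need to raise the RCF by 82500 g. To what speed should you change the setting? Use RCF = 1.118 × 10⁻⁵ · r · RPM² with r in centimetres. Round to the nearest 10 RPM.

N₂ ≈ 27210 RPM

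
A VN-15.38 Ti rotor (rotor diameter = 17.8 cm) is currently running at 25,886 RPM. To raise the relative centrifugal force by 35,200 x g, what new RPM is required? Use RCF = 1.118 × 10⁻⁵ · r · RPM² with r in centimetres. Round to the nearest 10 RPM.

r = 17.8 / 2 = 8.9 cm
Current RCF = 1.118 × 10⁻⁵ × 8.9 × (25886)² = 1.118 × 10⁻⁵ × 8.9 × 670,084,996 ≈ 66,674.8 × g
Target RCF = 66,674.8 + 35,200 = 101,874.8 × g
N² = 101,874.8 / (9.9502 × 10⁻⁵) = 1,023,846,757
N ≈ √1,023,846,757 ≈ 31,997.6

32000 RPM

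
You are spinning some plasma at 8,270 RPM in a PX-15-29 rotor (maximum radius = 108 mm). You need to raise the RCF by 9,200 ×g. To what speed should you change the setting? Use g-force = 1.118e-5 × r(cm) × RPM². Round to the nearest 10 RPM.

≈ 12020 RPM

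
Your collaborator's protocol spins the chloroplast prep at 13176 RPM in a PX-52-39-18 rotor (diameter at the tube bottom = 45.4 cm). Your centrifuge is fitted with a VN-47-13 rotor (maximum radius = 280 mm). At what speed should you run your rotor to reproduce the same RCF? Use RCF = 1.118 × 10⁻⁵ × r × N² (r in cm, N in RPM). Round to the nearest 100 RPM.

11900 RPM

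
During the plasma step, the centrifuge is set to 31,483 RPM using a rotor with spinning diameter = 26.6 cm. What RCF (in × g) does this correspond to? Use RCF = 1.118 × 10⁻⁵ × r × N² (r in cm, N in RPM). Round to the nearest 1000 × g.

147000 × g

r = 26.6 / 2 = 13.3 cm
RCF = 1.118 × 10⁻⁵ × 13.3 × (31483)² = 1.118 × 10⁻⁵ × 13.3 × 991,179,289 ≈ 147,382.4 × g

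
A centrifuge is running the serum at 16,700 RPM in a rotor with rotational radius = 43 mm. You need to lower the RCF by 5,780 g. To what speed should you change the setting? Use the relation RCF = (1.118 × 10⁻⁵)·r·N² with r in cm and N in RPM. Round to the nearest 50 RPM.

12600 RPM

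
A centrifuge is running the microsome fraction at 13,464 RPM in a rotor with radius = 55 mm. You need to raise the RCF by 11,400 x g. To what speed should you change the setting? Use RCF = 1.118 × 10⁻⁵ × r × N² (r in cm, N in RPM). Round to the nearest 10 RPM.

r = 55 mm = 5.5 cm
Current RCF = 1.118 × 10⁻⁵ × 5.5 × (13464)² = 1.118 × 10⁻⁵ × 5.5 × 181,279,296 ≈ 11,146.9 × g
Target RCF = 11,146.9 + 11,400 = 22,546.9 × g
N² = 22,546.9 / (6.149 × 10⁻⁵) = 366,675,882
N ≈ √366,675,882 ≈ 19,148.8

N₂ ≈ 19150 RPM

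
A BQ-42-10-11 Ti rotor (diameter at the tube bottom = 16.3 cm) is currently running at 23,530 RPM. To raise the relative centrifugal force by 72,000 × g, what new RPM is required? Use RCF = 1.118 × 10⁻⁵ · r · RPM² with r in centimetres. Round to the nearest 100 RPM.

r = 16.3 / 2 = 8.15 cm
Current RCF = 1.118 × 10⁻⁵ × 8.15 × (23530)² = 1.118 × 10⁻⁵ × 8.15 × 553,660,900 ≈ 50,447.9 × g
Target RCF = 50,447.9 + 72,000 = 122,447.9 × g
N² = 122,447.9 / (9.1117 × 10⁻⁵) = 1,343,853,507
N ≈ √1,343,853,507 ≈ 36,658.6

N₂ ≈ 36700 RPM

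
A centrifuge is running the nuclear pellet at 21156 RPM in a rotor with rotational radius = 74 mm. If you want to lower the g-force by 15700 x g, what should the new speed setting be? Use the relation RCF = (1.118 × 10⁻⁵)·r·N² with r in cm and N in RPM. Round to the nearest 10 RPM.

N₂ ≈ 16060 RPM

r = 74 mm = 7.4 cm
Current RCF = 1.118 × 10⁻⁵ × 7.4 × (21156)² = 1.118 × 10⁻⁵ × 7.4 × 447,576,336 ≈ 37,028.9 × g
Target RCF = 37,028.9 − 15,700 = 21,328.9 × g
N² = 21,328.9 / (8.2732 × 10⁻⁵) = 257,807,136
N ≈ √257,807,136 ≈ 16,056.4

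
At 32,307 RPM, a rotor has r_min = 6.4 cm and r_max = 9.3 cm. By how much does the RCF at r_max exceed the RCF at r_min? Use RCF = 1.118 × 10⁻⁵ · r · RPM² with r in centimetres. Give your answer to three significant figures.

RCF_max = 1.118 × 10⁻⁵ × 9.3 × (32307)² = 1.118 × 10⁻⁵ × 9.3 × 1,043,742,249 ≈ 108,522.1 × g
RCF_min = 1.118 × 10⁻⁵ × 6.4 × (32307)² = 1.118 × 10⁻⁵ × 6.4 × 1,043,742,249 ≈ 74,681.8 × g
ΔRCF = 108,522.1 − 74,681.8 = 33,840.3

33800 x g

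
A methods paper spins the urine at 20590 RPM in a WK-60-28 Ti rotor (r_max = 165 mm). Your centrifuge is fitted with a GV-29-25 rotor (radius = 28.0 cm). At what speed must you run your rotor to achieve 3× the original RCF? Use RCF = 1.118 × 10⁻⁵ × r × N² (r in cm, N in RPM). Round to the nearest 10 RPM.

Original rotor: r = 165 mm = 16.5 cm
RCF_original = 1.118 × 10⁻⁵ × 16.5 × (20590)² = 1.118 × 10⁻⁵ × 16.5 × 423,948,100 ≈ 78,205.7 × g
Target RCF = 3 × 78,205.7 ≈ 234,617.1 × g
234,617.1 = 1.118 × 10⁻⁵ × 28 × N²
N² = 234,617.1 / (31.304 × 10⁻⁵) = 749,479,619
N ≈ √749,479,619 ≈ 27,376.6

≈ 27380 RPM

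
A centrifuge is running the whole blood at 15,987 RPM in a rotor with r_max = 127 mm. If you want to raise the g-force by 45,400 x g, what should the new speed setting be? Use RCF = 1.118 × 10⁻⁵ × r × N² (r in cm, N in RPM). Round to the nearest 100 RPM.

24000 RPM

r = 127 mm = 12.7 cm
Current RCF = 1.118 × 10⁻⁵ × 12.7 × (15987)² = 1.118 × 10⁻⁵ × 12.7 × 255,584,169 ≈ 36,289.4 × g
Target RCF = 36,289.4 + 45,400 = 81,689.4 × g
N² = 81,689.4 / (14.1986 × 10⁻⁵) = 575,334,188
N ≈ √575,334,188 ≈ 23,986.1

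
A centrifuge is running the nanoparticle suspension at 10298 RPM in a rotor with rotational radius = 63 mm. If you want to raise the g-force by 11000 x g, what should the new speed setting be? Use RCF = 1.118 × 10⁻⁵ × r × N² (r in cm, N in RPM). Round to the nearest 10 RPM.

r = 63 mm = 6.3 cm
Current RCF = 1.118 × 10⁻⁵ × 6.3 × (10298)² = 1.118 × 10⁻⁵ × 6.3 × 106,048,804 ≈ 7,469.4 × g
Target RCF = 7,469.4 + 11,000 = 18,469.4 × g
N² = 18,469.4 / (7.0434 × 10⁻⁵) = 262,222,790
N ≈ √262,222,790 ≈ 16,193.3

16190 RPM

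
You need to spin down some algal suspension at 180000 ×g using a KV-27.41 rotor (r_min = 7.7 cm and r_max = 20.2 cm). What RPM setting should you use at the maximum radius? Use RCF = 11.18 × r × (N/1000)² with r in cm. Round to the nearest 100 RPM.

≈ 28200 RPM

Use r_max = 20.2 cm.
RCF = 11.18 × r × (N/1000)²
180,000 = 11.18 × 20.2 × (N/1000)²
(N/1000)² = 180,000 / 225.836 = 797.0386
N = 1000 × √797.0386 ≈ 28,231.9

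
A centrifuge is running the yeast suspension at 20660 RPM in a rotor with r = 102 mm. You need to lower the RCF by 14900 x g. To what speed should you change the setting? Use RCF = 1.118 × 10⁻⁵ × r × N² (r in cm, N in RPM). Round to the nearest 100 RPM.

N₂ ≈ 17200 RPM

r = 102 mm = 10.2 cm
Current RCF = 1.118 × 10⁻⁵ × 10.2 × (20660)² = 1.118 × 10⁻⁵ × 10.2 × 426,835,600 ≈ 48,674.6 × g
Target RCF = 48,674.6 − 14,900 = 33,774.6 × g
N² = 33,774.6 / (11.4036 × 10⁻⁵) = 296,174,892
N ≈ √296,174,892 ≈ 17,209.7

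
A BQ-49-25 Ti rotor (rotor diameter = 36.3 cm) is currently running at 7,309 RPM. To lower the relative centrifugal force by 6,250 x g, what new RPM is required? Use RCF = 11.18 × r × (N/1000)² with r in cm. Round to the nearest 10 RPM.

≈ 4760 RPM

r = 36.3 / 2 = 18.15 cm
Current RCF = 11.18 × 18.15 × (7.309)² = 11.18 × 18.15 × 53.421481 ≈ 10,840.1 × g
Target RCF = 10,840.1 − 6,250 = 4,590.1 × g
(N/1000)² = 4,590.1 / 202.917 = 22.62058
N = 1000 × √22.62058 ≈ 4,756.1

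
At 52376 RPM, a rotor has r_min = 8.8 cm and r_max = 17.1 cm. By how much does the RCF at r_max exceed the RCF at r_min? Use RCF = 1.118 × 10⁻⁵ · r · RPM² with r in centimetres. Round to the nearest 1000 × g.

255000 g

ΔRCF = 1.118 × 10⁻⁵ × (r_max − r_min) × N² = 1.118 × 10⁻⁵ × 8.3 × 2,743,245,376 ≈ 254,556.7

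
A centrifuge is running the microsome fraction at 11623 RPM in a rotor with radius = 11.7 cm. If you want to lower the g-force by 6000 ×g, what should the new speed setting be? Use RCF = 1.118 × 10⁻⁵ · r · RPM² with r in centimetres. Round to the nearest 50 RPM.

Current RCF = 1.118 × 10⁻⁵ × 11.7 × (11623)² = 1.118 × 10⁻⁵ × 11.7 × 135,094,129 ≈ 17,671.1 × g
Target RCF = 17,671.1 − 6,000 = 11,671.1 × g
N² = 11,671.1 / (13.0806 × 10⁻⁵) = 89,224,500
N ≈ √89,224,500 ≈ 9,445.9

9450 RPM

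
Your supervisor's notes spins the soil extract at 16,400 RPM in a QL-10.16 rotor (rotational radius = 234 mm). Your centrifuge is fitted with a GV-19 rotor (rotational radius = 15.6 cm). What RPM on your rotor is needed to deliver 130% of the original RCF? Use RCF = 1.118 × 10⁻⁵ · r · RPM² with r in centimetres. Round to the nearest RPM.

Original rotor: r = 234 mm = 23.4 cm
RCF = 1.118 × 10⁻⁵ × r × N²
RCF_original = 1.118 × 10⁻⁵ × 23.4 × (16400)² = 1.118 × 10⁻⁵ × 23.4 × 268,960,000 ≈ 70,363.2 × g
Target RCF = 1.3 × 70,363.2 ≈ 91,472.2 × g
91,472.2 = 1.118 × 10⁻⁵ × 15.6 × N²
N² = 91,472.2 / (17.4408 × 10⁻⁵) = 524,472,501
N ≈ √524,472,501 ≈ 22,901.4

≈ 22901 RPM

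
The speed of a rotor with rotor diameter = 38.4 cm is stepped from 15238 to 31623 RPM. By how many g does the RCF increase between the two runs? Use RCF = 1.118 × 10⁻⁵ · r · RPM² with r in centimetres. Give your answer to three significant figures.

r = 38.4 / 2 = 19.2 cm
RCF₁ = 1.118 × 10⁻⁵ × 19.2 × (15238)² = 1.118 × 10⁻⁵ × 19.2 × 232,196,644 ≈ 49,842.4 × g
RCF₂ = 1.118 × 10⁻⁵ × 19.2 × (31623)² = 1.118 × 10⁻⁵ × 19.2 × 1,000,014,129 ≈ 214,659 × g
Increase = 214,659 − 49,842.4 = 164,816.6

165000 g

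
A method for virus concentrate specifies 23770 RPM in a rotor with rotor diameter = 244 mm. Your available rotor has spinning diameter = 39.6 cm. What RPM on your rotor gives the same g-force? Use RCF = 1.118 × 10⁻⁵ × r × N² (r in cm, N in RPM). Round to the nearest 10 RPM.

Original rotor: r = 244 mm / 2 = 122 mm = 12.2 cm
RCF_original = 1.118 × 10⁻⁵ × 12.2 × (23770)² = 1.118 × 10⁻⁵ × 12.2 × 565,012,900 ≈ 77,065.5 × g
Your rotor: r = 39.6 / 2 = 19.8 cm
77,065.5 = 1.118 × 10⁻⁵ × 19.8 × N²
N² = 77,065.5 / (22.1364 × 10⁻⁵) = 348,139,264
N ≈ √348,139,264 ≈ 18,658.5

≈ 18660 RPM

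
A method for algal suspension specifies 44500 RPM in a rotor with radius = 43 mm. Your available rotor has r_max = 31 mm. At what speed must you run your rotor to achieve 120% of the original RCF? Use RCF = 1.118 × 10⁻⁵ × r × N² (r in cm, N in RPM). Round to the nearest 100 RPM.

≈ 57400 RPM

Original rotor: r = 43 mm = 4.3 cm
RCF_original = 1.118 × 10⁻⁵ × 4.3 × (44500)² = 1.118 × 10⁻⁵ × 4.3 × 1,980,250,000 ≈ 95,198.5 × g
Target RCF = 1.2 × 95,198.5 ≈ 114,238.2 × g
Your rotor: r = 31 mm = 3.1 cm
114,238.2 = 1.118 × 10⁻⁵ × 3.1 × N²
N² = 114,238.2 / (3.4658 × 10⁻⁵) = 3,296,156,731
N ≈ √3,296,156,731 ≈ 57,412.2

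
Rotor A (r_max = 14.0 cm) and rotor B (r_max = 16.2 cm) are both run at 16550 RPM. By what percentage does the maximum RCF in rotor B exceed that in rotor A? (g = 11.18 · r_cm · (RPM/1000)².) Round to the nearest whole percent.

At equal RPM, RCF scales linearly with r: ratio = 16.2 / 14.0 = 1.1571.
So rotor B delivers 15.7% more g-force.

16%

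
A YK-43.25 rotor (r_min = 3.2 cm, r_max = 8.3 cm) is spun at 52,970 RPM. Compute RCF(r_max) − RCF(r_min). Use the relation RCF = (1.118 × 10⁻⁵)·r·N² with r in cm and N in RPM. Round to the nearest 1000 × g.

RCF_max = 1.118 × 10⁻⁵ × 8.3 × (52970)² = 1.118 × 10⁻⁵ × 8.3 × 2,805,820,900 ≈ 260,363.3 × g
RCF_min = 1.118 × 10⁻⁵ × 3.2 × (52970)² = 1.118 × 10⁻⁵ × 3.2 × 2,805,820,900 ≈ 100,381 × g
ΔRCF = 260,363.3 − 100,381 = 159,982.3

ΔRCF ≈ 160000 ×g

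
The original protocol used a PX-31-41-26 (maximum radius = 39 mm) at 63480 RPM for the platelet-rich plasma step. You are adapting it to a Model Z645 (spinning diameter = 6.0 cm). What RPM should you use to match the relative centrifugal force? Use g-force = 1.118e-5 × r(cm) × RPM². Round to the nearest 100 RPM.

≈ 72400 RPM

Original rotor: r = 39 mm = 3.9 cm
RCF = 1.118 × 10⁻⁵ × r × N²
RCF_original = 1.118 × 10⁻⁵ × 3.9 × (63480)² = 1.118 × 10⁻⁵ × 3.9 × 4,029,710,400 ≈ 175,703.4 × g
Your rotor: r = 6.0 / 2 = 3 cm
175,703.4 = 1.118 × 10⁻⁵ × 3 × N²
N² = 175,703.4 / (3.354 × 10⁻⁵) = 5,238,622,540
N ≈ √5,238,622,540 ≈ 72,378.3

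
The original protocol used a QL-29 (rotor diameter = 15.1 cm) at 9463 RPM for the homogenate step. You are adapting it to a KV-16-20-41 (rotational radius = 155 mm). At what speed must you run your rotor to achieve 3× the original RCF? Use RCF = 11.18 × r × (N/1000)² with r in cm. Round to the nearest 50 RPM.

11450 RPM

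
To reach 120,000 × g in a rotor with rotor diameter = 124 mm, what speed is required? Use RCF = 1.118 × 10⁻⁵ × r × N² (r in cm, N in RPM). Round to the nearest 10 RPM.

r = 124 mm / 2 = 62 mm = 6.2 cm
120,000 = 1.118 × 10⁻⁵ × 6.2 × N²
N² = 120,000 / (6.9316 × 10⁻⁵) = 1,731,202,031
N ≈ √1,731,202,031 ≈ 41,607.7

≈ 41610 RPM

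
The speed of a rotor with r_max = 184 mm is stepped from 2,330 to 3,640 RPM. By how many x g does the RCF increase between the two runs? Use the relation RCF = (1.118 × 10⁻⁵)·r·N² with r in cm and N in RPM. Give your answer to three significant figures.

≈ 1610 x g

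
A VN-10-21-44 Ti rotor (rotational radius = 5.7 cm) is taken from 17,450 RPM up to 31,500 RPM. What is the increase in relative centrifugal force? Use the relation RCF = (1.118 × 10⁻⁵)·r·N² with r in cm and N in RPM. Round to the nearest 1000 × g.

RCF₁ = 1.118 × 10⁻⁵ × 5.7 × (17450)² = 1.118 × 10⁻⁵ × 5.7 × 304,502,500 ≈ 19,404.7 × g
RCF₂ = 1.118 × 10⁻⁵ × 5.7 × (31500)² = 1.118 × 10⁻⁵ × 5.7 × 992,250,000 ≈ 63,232.1 × g
Increase = 63,232.1 − 19,404.7 = 43,827.4

≈ 44000 x g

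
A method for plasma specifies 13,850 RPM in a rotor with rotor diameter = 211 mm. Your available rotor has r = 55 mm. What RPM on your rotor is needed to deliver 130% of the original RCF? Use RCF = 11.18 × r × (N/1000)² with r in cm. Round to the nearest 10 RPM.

21870 RPM

Original rotor: r = 211 mm / 2 = 105.5 mm = 10.55 cm
RCF = 11.18 × r × (N/1000)²
RCF_original = 11.18 × 10.55 × (13.85)² = 11.18 × 10.55 × 191.8225 ≈ 22,625.3 × g
Target RCF = 1.3 × 22,625.3 ≈ 29,412.9 × g
Your rotor: r = 55 mm = 5.5 cm
29,412.9 = 11.18 × 5.5 × (N/1000)²
(N/1000)² = 29,412.9 / 61.49 = 478.3363
N = 1000 × √478.3363 ≈ 21,870.9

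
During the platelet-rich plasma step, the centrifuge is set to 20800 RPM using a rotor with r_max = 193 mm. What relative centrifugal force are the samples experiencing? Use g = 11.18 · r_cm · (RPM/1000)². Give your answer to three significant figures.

r = 193 mm = 19.3 cm
RCF = 11.18 × r × (N/1000)²
RCF = 11.18 × 19.3 × (20.8)² = 11.18 × 19.3 × 432.64 ≈ 93,352.5 × g

93400 x g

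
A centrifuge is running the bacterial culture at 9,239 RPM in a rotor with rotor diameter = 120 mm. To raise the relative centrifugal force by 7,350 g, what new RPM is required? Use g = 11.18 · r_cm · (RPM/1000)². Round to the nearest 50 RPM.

r = 120 mm / 2 = 60 mm = 6 cm
Current RCF = 11.18 × 6 × (9.239)² = 11.18 × 6 × 85.359121 ≈ 5,725.9 × g
Target RCF = 5,725.9 + 7,350 = 13,075.9 × g
(N/1000)² = 13,075.9 / 67.08 = 194.9299
N = 1000 × √194.9299 ≈ 13,961.7

13950 RPM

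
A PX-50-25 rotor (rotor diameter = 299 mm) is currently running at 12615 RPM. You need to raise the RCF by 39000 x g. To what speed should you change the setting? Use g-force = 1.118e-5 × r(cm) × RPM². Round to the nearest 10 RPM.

N₂ ≈ 19810 RPM

r = 299 mm / 2 = 149.5 mm = 14.95 cm
Current RCF = 1.118 × 10⁻⁵ × 14.95 × (12615)² = 1.118 × 10⁻⁵ × 14.95 × 159,138,225 ≈ 26,598.5 × g
Target RCF = 26,598.5 + 39,000 = 65,598.5 × g
N² = 65,598.5 / (16.7141 × 10⁻⁵) = 392,474,019
N ≈ √392,474,019 ≈ 19,811.0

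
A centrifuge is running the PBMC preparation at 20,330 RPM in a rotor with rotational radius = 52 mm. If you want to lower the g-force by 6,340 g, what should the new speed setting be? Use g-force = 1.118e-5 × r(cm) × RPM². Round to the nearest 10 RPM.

≈ 17440 RPM

r = 52 mm = 5.2 cm
Current RCF = 1.118 × 10⁻⁵ × 5.2 × (20330)² = 1.118 × 10⁻⁵ × 5.2 × 413,308,900 ≈ 24,028.1 × g
Target RCF = 24,028.1 − 6,340 = 17,688.1 × g
N² = 17,688.1 / (5.8136 × 10⁻⁵) = 304,253,819
N ≈ √304,253,819 ≈ 17,442.9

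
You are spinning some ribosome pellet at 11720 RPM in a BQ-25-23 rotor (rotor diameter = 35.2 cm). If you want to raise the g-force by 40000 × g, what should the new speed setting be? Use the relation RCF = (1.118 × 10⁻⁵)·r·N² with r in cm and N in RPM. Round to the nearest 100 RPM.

≈ 18500 RPM

r = 35.2 / 2 = 17.6 cm
Current RCF = 1.118 × 10⁻⁵ × 17.6 × (11720)² = 1.118 × 10⁻⁵ × 17.6 × 137,358,400 ≈ 27,027.7 × g
Target RCF = 27,027.7 + 40,000 = 67,027.7 × g
N² = 67,027.7 / (19.6768 × 10⁻⁵) = 340,643,296
N ≈ √340,643,296 ≈ 18,456.5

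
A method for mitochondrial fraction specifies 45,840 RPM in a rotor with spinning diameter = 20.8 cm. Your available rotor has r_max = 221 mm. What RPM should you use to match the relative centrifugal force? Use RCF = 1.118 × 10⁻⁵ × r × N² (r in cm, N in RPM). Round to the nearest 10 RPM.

Original rotor: r = 20.8 / 2 = 10.4 cm
RCF_original = 1.118 × 10⁻⁵ × 10.4 × (45840)² = 1.118 × 10⁻⁵ × 10.4 × 2,101,305,600 ≈ 244,323 × g
Your rotor: r = 221 mm = 22.1 cm
244,323 = 1.118 × 10⁻⁵ × 22.1 × N²
N² = 244,323 / (24.7078 × 10⁻⁵) = 988,849,675
N ≈ √988,849,675 ≈ 31,446.0

31450 RPM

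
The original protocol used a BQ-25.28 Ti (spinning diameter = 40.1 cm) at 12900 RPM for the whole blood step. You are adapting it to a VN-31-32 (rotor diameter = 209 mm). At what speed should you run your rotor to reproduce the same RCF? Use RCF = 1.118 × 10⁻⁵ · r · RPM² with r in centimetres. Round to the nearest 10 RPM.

≈ 17870 RPM

Original rotor: r = 40.1 / 2 = 20.05 cm
RCF = 1.118 × 10⁻⁵ × r × N²
RCF_original = 1.118 × 10⁻⁵ × 20.05 × (12900)² = 1.118 × 10⁻⁵ × 20.05 × 166,410,000 ≈ 37,302.3 × g
Your rotor: r = 209 mm / 2 = 104.5 mm = 10.45 cm
37,302.3 = 1.118 × 10⁻⁵ × 10.45 × N²
N² = 37,302.3 / (11.6831 × 10⁻⁵) = 319,284,265
N ≈ √319,284,265 ≈ 17,868.5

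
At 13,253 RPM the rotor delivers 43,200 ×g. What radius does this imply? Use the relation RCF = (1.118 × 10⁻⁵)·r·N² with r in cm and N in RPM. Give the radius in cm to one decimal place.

RCF = 1.118 × 10⁻⁵ × r × N²
43200 = 1.118 × 10⁻⁵ × r × (13253)²
r = 43200 / (1.118 × 10⁻⁵ × 175,642,009) = 43200 / 1963.678 ≈ 22.000 cm

≈ 22.0 cm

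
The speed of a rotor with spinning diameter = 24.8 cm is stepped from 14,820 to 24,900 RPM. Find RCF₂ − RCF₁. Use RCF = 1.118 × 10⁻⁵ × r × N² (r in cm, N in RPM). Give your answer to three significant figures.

r = 24.8 / 2 = 12.4 cm
RCF₁ = 1.118 × 10⁻⁵ × 12.4 × (14820)² = 1.118 × 10⁻⁵ × 12.4 × 219,632,400 ≈ 30,448.1 × g
RCF₂ = 1.118 × 10⁻⁵ × 12.4 × (24900)² = 1.118 × 10⁻⁵ × 12.4 × 620,010,000 ≈ 85,953.2 × g
Increase = 85,953.2 − 30,448.1 = 55,505.1

≈ 55500 x g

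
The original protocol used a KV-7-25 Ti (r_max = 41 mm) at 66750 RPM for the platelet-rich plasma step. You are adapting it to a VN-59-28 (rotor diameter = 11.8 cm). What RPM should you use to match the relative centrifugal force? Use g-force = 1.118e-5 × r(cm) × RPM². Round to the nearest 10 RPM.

55640 RPM

Original rotor: r = 41 mm = 4.1 cm
RCF_original = 1.118 × 10⁻⁵ × 4.1 × (66750)² = 1.118 × 10⁻⁵ × 4.1 × 4,455,562,500 ≈ 204,234.1 × g
Your rotor: r = 11.8 / 2 = 5.9 cm
204,234.1 = 1.118 × 10⁻⁵ × 5.9 × N²
N² = 204,234.1 / (6.5962 × 10⁻⁵) = 3,096,238,744
N ≈ √3,096,238,744 ≈ 55,643.9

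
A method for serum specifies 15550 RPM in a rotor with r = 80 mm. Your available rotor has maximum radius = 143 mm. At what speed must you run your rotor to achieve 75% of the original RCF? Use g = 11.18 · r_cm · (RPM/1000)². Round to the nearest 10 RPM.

≈ 10070 RPM

Original rotor: r = 80 mm = 8.0 cm
RCF_original = 11.18 × 8 × (15.55)² = 11.18 × 8 × 241.8025 ≈ 21,626.8 × g
Target RCF = 0.75 × 21,626.8 ≈ 16,220.1 × g
Your rotor: r = 143 mm = 14.3 cm
16,220.1 = 11.18 × 14.3 × (N/1000)²
(N/1000)² = 16,220.1 / 159.874 = 101.4555
N = 1000 × √101.4555 ≈ 10,072.5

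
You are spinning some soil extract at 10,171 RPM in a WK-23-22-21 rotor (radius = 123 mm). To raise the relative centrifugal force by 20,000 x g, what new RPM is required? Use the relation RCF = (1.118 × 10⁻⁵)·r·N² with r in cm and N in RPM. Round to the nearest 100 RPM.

≈ 15800 RPM

r = 123 mm = 12.3 cm
Current RCF = 1.118 × 10⁻⁵ × 12.3 × (10171)² = 1.118 × 10⁻⁵ × 12.3 × 103,449,241 ≈ 14,225.7 × g
Target RCF = 14,225.7 + 20,000 = 34,225.7 × g
N² = 34,225.7 / (13.7514 × 10⁻⁵) = 248,888,840
N ≈ √248,888,840 ≈ 15,776.2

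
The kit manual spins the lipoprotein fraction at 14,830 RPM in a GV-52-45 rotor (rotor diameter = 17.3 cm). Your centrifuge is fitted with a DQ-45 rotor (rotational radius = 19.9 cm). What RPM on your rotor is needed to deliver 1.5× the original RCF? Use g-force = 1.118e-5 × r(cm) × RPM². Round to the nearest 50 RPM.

Original rotor: r = 17.3 / 2 = 8.65 cm
RCF_original = 1.118 × 10⁻⁵ × 8.65 × (14830)² = 1.118 × 10⁻⁵ × 8.65 × 219,928,900 ≈ 21,268.7 × g
Target RCF = 1.5 × 21,268.7 ≈ 31,903.1 × g
31,903.1 = 1.118 × 10⁻⁵ × 19.9 × N²
N² = 31,903.1 / (22.2482 × 10⁻⁵) = 143,396,320
N ≈ √143,396,320 ≈ 11,974.8

11950 RPM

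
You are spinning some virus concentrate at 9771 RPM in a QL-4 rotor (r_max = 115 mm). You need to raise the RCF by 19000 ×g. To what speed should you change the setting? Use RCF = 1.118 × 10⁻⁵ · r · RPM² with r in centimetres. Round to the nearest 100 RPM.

r = 115 mm = 11.5 cm
Current RCF = 1.118 × 10⁻⁵ × 11.5 × (9771)² = 1.118 × 10⁻⁵ × 11.5 × 95,472,441 ≈ 12,274.9 × g
Target RCF = 12,274.9 + 19,000 = 31,274.9 × g
N² = 31,274.9 / (12.857 × 10⁻⁵) = 243,251,925
N ≈ √243,251,925 ≈ 15,596.5

N₂ ≈ 15600 RPM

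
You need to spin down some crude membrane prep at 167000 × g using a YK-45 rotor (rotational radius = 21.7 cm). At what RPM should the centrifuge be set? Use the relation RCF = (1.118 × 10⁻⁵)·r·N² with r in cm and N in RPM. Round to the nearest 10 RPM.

167,000 = 1.118 × 10⁻⁵ × 21.7 × N²
N² = 167,000 / (24.2606 × 10⁻⁵) = 688,358,903
N ≈ √688,358,903 ≈ 26,236.6

26240 RPM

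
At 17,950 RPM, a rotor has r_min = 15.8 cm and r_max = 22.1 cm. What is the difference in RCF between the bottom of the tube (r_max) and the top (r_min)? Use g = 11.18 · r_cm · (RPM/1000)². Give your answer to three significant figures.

RCF_max = 11.18 × 22.1 × (17.95)² = 11.18 × 22.1 × 322.2025 ≈ 79,609.1 × g
RCF_min = 11.18 × 15.8 × (17.95)² = 11.18 × 15.8 × 322.2025 ≈ 56,915.1 × g
ΔRCF = 79,609.1 − 56,915.1 = 22,694

22700 × g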